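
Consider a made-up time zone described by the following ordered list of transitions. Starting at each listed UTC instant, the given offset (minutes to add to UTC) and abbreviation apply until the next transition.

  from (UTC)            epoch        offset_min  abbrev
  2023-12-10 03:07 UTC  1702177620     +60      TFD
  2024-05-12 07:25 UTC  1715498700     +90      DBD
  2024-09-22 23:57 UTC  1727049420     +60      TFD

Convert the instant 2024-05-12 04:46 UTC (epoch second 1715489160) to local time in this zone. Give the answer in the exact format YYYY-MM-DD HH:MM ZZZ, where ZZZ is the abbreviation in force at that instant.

2024-05-12 05:46 TFD

Query: 2024-05-12 04:46 UTC
Rule 1/3 (TFD, +01:00): 2023-12-10 03:07 UTC ≤ query < 2024-05-12 07:25 UTC
4·60 + 46 + 60 = 346 min
346 = 0·1440 + 346; 346 = 5·60 + 46 → 05:46, same day
→ 2024-05-12 05:46 TFD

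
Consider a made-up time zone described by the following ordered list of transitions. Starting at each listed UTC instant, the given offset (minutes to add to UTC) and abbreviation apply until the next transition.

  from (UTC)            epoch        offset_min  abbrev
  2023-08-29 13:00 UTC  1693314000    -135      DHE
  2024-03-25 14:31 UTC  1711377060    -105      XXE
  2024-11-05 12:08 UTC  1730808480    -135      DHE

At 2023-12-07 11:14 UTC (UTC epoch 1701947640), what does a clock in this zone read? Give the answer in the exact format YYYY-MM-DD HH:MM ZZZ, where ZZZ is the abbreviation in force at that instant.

2023-12-07 08:59 DHE

Query: 2023-12-07 11:14 UTC
Rule 1/3 (DHE, -02:15): 2023-08-29 13:00 UTC ≤ query < 2024-03-25 14:31 UTC
11·60 + 14 - 135 = 539 min
539 = 0·1440 + 539; 539 = 8·60 + 59 → 08:59, same day
→ 2023-12-07 08:59 DHE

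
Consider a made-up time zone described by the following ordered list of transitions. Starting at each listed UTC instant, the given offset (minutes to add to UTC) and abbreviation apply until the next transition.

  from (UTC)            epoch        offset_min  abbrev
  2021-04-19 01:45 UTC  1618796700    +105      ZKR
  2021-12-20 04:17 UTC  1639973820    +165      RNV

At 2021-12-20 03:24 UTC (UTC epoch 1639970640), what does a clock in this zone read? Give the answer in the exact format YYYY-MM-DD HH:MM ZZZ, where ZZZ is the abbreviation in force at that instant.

Query: 2021-12-20 03:24 UTC
Rule 1/2 (ZKR, +01:45): 2021-04-19 01:45 UTC ≤ query < 2021-12-20 04:17 UTC
3·60 + 24 + 105 = 309 min
309 = 0·1440 + 309; 309 = 5·60 + 9 → 05:09, same day
→ 2021-12-20 05:09 ZKR

2021-12-20 05:09 ZKR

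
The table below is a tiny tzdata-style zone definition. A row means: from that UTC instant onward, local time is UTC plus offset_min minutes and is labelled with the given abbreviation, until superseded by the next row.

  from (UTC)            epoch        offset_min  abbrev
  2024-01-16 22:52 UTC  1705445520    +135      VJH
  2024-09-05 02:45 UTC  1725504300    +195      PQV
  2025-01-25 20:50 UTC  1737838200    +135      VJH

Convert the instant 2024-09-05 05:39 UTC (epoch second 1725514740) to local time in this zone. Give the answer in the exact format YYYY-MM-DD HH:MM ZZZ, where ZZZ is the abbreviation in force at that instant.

Query: 2024-09-05 05:39 UTC
Rule 2/3 (PQV, +03:15): 2024-09-05 02:45 UTC ≤ query < 2025-01-25 20:50 UTC
5·60 + 39 + 195 = 534 min
534 = 0·1440 + 534; 534 = 8·60 + 54 → 08:54, same day
→ 2024-09-05 08:54 PQV

2024-09-05 08:54 PQV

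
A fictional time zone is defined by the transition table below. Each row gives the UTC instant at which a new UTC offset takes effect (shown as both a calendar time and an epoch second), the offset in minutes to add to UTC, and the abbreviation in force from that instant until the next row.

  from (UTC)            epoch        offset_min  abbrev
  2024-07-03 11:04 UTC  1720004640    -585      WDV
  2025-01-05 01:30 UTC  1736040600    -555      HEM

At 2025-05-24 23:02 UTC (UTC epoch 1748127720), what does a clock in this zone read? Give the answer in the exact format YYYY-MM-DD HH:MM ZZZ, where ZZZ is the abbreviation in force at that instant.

Query: 2025-05-24 23:02 UTC
Rule 2/2 (HEM, -09:15): 2025-01-05 01:30 UTC ≤ query < +∞
23·60 + 2 - 555 = 827 min
827 = 0·1440 + 827; 827 = 13·60 + 47 → 13:47, same day
→ 2025-05-24 13:47 HEM

2025-05-24 13:47 HEM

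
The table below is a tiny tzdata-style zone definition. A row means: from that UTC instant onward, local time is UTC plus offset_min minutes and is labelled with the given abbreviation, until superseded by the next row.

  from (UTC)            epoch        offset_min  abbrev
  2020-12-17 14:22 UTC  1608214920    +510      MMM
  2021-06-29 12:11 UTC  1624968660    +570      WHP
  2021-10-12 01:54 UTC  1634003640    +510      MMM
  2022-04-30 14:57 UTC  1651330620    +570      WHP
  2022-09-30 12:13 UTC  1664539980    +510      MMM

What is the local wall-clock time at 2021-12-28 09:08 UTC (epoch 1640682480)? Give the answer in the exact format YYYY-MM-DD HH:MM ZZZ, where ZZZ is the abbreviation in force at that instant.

Query: 2021-12-28 09:08 UTC
Rule 3/5 (MMM, +08:30): 2021-10-12 01:54 UTC ≤ query < 2022-04-30 14:57 UTC
9·60 + 8 + 510 = 1058 min
1058 = 0·1440 + 1058; 1058 = 17·60 + 38 → 17:38, same day
→ 2021-12-28 17:38 MMM

2021-12-28 17:38 MMM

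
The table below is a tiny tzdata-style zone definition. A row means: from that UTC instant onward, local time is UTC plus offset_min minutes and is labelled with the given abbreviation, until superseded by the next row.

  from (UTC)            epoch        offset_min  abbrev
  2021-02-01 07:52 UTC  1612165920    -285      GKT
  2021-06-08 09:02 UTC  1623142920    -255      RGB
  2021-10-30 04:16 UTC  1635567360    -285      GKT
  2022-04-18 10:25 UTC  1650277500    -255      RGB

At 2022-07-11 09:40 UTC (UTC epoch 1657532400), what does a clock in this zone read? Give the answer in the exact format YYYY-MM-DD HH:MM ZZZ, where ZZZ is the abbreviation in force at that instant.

Query: 2022-07-11 09:40 UTC
Rule 4/4 (RGB, -04:15): 2022-04-18 10:25 UTC ≤ query < +∞
9·60 + 40 - 255 = 325 min
325 = 0·1440 + 325; 325 = 5·60 + 25 → 05:25, same day
→ 2022-07-11 05:25 RGB

2022-07-11 05:25 RGB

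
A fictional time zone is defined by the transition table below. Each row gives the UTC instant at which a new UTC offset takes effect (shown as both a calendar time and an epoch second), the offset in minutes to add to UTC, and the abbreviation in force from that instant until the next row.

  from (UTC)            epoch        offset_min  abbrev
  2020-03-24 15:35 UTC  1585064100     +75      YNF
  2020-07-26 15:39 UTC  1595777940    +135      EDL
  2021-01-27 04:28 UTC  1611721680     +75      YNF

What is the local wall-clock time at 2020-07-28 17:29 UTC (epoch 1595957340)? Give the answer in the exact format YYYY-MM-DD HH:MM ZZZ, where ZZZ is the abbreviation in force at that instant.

Query: 2020-07-28 17:29 UTC
Rule 2/3 (EDL, +02:15): 2020-07-26 15:39 UTC ≤ query < 2021-01-27 04:28 UTC
17·60 + 29 + 135 = 1184 min
1184 = 0·1440 + 1184; 1184 = 19·60 + 44 → 19:44, same day
→ 2020-07-28 19:44 EDL

2020-07-28 19:44 EDL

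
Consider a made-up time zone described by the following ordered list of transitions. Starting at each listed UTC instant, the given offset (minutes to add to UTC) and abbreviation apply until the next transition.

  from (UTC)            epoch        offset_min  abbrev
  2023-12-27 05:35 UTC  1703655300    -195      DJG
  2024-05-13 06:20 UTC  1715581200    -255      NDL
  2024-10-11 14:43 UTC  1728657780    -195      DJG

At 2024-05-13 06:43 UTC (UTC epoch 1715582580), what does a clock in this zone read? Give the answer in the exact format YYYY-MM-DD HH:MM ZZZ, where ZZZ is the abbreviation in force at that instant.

2024-05-13 02:28 NDL

Query: 2024-05-13 06:43 UTC
Rule 2/3 (NDL, -04:15): 2024-05-13 06:20 UTC ≤ query < 2024-10-11 14:43 UTC
6·60 + 43 - 255 = 148 min
148 = 0·1440 + 148; 148 = 2·60 + 28 → 02:28, same day
→ 2024-05-13 02:28 NDL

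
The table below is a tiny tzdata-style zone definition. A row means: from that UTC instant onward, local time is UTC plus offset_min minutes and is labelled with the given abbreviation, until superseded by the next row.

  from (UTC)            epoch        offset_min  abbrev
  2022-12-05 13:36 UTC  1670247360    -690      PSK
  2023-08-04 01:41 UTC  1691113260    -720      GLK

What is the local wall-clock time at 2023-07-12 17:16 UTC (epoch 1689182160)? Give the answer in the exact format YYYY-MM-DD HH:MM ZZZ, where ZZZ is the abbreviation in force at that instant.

Query: 2023-07-12 17:16 UTC
Rule 1/2 (PSK, -11:30): 2022-12-05 13:36 UTC ≤ query < 2023-08-04 01:41 UTC
17·60 + 16 - 690 = 346 min
346 = 0·1440 + 346; 346 = 5·60 + 46 → 05:46, same day
→ 2023-07-12 05:46 PSK

2023-07-12 05:46 PSK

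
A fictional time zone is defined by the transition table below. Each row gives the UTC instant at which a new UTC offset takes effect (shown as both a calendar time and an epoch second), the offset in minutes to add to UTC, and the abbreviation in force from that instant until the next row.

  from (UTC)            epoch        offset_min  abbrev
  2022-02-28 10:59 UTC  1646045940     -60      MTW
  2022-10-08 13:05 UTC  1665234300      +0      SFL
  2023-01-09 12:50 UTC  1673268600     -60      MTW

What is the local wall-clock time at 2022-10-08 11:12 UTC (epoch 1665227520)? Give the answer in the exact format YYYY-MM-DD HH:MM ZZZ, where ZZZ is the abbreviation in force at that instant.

2022-10-08 10:12 MTW

Query: 2022-10-08 11:12 UTC
Rule 1/3 (MTW, -01:00): 2022-02-28 10:59 UTC ≤ query < 2022-10-08 13:05 UTC
11·60 + 12 - 60 = 612 min
612 = 0·1440 + 612; 612 = 10·60 + 12 → 10:12, same day
→ 2022-10-08 10:12 MTW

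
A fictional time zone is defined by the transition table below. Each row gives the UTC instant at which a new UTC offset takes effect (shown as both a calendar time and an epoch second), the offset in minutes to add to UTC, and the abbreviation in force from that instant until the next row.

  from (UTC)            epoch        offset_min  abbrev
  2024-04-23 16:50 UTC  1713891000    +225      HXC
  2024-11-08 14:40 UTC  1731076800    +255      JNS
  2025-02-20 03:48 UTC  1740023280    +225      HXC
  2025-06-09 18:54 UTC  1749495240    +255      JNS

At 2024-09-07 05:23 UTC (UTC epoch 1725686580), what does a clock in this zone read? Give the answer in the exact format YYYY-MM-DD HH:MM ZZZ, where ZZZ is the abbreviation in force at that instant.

Query: 2024-09-07 05:23 UTC
Rule 1/4 (HXC, +03:45): 2024-04-23 16:50 UTC ≤ query < 2024-11-08 14:40 UTC
5·60 + 23 + 225 = 548 min
548 = 0·1440 + 548; 548 = 9·60 + 8 → 09:08, same day
→ 2024-09-07 09:08 HXC

2024-09-07 09:08 HXC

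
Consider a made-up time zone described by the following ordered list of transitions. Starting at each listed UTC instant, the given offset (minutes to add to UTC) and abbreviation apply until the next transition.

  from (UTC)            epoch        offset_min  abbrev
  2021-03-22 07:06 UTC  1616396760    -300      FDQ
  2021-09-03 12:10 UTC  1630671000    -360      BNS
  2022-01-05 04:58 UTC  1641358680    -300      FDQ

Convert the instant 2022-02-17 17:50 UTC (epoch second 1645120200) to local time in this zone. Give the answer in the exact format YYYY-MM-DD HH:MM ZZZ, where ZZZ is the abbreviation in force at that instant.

2022-02-17 12:50 FDQ

Query: 2022-02-17 17:50 UTC
Rule 3/3 (FDQ, -05:00): 2022-01-05 04:58 UTC ≤ query < +∞
17·60 + 50 - 300 = 770 min
770 = 0·1440 + 770; 770 = 12·60 + 50 → 12:50, same day
→ 2022-02-17 12:50 FDQ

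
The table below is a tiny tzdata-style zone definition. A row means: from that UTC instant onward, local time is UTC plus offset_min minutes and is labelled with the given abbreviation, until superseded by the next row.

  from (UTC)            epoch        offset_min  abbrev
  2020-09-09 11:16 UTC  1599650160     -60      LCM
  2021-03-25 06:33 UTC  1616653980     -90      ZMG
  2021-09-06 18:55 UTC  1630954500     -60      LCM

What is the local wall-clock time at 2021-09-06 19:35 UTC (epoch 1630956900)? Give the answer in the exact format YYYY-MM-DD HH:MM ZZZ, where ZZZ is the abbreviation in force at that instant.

Query: 2021-09-06 19:35 UTC
Rule 3/3 (LCM, -01:00): 2021-09-06 18:55 UTC ≤ query < +∞
19·60 + 35 - 60 = 1115 min
1115 = 0·1440 + 1115; 1115 = 18·60 + 35 → 18:35, same day
→ 2021-09-06 18:35 LCM

2021-09-06 18:35 LCM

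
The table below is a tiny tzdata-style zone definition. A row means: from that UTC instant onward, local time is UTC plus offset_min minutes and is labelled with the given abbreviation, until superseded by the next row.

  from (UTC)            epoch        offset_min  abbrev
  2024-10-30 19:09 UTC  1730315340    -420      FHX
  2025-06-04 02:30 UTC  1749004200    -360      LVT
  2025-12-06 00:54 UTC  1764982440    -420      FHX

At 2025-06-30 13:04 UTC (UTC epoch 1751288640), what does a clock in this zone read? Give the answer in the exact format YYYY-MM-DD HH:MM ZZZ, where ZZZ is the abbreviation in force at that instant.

2025-06-30 07:04 LVT

Query: 2025-06-30 13:04 UTC
Rule 2/3 (LVT, -06:00): 2025-06-04 02:30 UTC ≤ query < 2025-12-06 00:54 UTC
13·60 + 4 - 360 = 424 min
424 = 0·1440 + 424; 424 = 7·60 + 4 → 07:04, same day
→ 2025-06-30 07:04 LVT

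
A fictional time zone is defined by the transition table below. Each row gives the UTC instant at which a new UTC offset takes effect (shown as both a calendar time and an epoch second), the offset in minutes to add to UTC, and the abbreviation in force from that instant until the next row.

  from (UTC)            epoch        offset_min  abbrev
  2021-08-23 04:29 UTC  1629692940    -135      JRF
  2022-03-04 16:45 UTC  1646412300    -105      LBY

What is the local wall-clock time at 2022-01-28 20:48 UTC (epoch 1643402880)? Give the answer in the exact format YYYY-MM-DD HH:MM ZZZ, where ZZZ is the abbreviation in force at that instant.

2022-01-28 18:33 JRF

Query: 2022-01-28 20:48 UTC
Rule 1/2 (JRF, -02:15): 2021-08-23 04:29 UTC ≤ query < 2022-03-04 16:45 UTC
20·60 + 48 - 135 = 1113 min
1113 = 0·1440 + 1113; 1113 = 18·60 + 33 → 18:33, same day
→ 2022-01-28 18:33 JRF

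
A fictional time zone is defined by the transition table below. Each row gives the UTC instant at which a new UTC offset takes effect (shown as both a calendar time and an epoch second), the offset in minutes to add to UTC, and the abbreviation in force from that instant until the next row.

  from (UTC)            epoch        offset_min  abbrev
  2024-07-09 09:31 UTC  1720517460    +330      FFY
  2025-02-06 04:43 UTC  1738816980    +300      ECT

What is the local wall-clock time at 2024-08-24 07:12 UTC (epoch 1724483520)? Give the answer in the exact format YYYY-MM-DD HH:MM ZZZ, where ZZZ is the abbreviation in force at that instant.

Query: 2024-08-24 07:12 UTC
Rule 1/2 (FFY, +05:30): 2024-07-09 09:31 UTC ≤ query < 2025-02-06 04:43 UTC
7·60 + 12 + 330 = 762 min
762 = 0·1440 + 762; 762 = 12·60 + 42 → 12:42, same day
→ 2024-08-24 12:42 FFY

2024-08-24 12:42 FFY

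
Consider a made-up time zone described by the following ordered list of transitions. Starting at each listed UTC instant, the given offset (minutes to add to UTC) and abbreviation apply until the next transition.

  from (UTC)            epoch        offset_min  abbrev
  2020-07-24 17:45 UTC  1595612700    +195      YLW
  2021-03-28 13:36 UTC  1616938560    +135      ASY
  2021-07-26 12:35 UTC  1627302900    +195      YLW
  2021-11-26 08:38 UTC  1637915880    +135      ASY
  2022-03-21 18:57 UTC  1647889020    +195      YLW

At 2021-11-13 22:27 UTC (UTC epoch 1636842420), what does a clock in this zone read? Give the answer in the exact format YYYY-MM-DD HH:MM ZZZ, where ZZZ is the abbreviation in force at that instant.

2021-11-14 01:42 YLW

Query: 2021-11-13 22:27 UTC
Rule 3/5 (YLW, +03:15): 2021-07-26 12:35 UTC ≤ query < 2021-11-26 08:38 UTC
22·60 + 27 + 195 = 1542 min
1542 = 1·1440 + 102; 102 = 1·60 + 42 → 01:42, 2021-11-13 + 1 day = 2021-11-14
→ 2021-11-14 01:42 YLW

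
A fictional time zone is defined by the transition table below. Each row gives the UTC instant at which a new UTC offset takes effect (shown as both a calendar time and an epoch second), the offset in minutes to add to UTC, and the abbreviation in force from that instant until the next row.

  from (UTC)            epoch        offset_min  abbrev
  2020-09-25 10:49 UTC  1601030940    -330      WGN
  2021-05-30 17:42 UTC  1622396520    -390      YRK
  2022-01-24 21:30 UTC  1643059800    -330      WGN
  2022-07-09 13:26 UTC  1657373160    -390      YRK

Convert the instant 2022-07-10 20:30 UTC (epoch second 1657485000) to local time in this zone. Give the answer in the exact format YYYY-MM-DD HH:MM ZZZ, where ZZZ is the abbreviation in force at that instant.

Query: 2022-07-10 20:30 UTC
Rule 4/4 (YRK, -06:30): 2022-07-09 13:26 UTC ≤ query < +∞
20·60 + 30 - 390 = 840 min
840 = 0·1440 + 840; 840 = 14·60 + 0 → 14:00, same day
→ 2022-07-10 14:00 YRK

2022-07-10 14:00 YRK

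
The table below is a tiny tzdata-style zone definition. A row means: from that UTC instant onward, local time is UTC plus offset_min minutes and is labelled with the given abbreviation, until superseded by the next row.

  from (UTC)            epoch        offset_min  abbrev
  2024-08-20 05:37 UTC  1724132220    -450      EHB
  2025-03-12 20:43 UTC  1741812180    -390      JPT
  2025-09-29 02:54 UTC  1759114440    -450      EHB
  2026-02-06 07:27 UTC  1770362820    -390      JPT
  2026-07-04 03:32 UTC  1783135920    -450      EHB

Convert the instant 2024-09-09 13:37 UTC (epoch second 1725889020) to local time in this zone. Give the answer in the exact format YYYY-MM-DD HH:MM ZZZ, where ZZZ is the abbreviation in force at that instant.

Query: 2024-09-09 13:37 UTC
Rule 1/5 (EHB, -07:30): 2024-08-20 05:37 UTC ≤ query < 2025-03-12 20:43 UTC
13·60 + 37 - 450 = 367 min
367 = 0·1440 + 367; 367 = 6·60 + 7 → 06:07, same day
→ 2024-09-09 06:07 EHB

2024-09-09 06:07 EHB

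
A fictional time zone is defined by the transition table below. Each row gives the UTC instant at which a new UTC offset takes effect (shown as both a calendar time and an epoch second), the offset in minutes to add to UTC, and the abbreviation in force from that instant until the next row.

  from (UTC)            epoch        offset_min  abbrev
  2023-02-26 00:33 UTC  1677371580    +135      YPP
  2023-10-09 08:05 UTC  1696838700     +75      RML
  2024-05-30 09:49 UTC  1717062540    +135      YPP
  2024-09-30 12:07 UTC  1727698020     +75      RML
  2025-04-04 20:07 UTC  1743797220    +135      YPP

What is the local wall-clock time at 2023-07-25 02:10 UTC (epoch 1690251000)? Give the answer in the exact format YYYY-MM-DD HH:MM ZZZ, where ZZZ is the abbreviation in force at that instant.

Query: 2023-07-25 02:10 UTC
Rule 1/5 (YPP, +02:15): 2023-02-26 00:33 UTC ≤ query < 2023-10-09 08:05 UTC
2·60 + 10 + 135 = 265 min
265 = 0·1440 + 265; 265 = 4·60 + 25 → 04:25, same day
→ 2023-07-25 04:25 YPP

2023-07-25 04:25 YPP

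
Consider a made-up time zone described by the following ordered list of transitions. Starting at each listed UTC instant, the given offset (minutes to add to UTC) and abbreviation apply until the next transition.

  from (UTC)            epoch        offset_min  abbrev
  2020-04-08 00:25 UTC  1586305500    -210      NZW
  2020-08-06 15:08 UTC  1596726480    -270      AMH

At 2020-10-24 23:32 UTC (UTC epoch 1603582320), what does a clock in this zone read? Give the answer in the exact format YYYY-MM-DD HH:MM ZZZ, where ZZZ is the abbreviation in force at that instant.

2020-10-24 19:02 AMH

Query: 2020-10-24 23:32 UTC
Rule 2/2 (AMH, -04:30): 2020-08-06 15:08 UTC ≤ query < +∞
23·60 + 32 - 270 = 1142 min
1142 = 0·1440 + 1142; 1142 = 19·60 + 2 → 19:02, same day
→ 2020-10-24 19:02 AMH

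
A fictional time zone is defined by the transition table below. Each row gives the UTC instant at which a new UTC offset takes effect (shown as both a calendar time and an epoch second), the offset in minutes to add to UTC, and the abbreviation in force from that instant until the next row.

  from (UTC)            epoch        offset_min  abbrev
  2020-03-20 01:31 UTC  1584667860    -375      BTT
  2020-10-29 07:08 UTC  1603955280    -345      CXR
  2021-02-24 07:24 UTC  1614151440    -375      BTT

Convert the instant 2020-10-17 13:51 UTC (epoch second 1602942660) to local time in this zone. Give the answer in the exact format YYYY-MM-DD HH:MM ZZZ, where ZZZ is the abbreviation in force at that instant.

2020-10-17 07:36 BTT

Query: 2020-10-17 13:51 UTC
Rule 1/3 (BTT, -06:15): 2020-03-20 01:31 UTC ≤ query < 2020-10-29 07:08 UTC
13·60 + 51 - 375 = 456 min
456 = 0·1440 + 456; 456 = 7·60 + 36 → 07:36, same day
→ 2020-10-17 07:36 BTT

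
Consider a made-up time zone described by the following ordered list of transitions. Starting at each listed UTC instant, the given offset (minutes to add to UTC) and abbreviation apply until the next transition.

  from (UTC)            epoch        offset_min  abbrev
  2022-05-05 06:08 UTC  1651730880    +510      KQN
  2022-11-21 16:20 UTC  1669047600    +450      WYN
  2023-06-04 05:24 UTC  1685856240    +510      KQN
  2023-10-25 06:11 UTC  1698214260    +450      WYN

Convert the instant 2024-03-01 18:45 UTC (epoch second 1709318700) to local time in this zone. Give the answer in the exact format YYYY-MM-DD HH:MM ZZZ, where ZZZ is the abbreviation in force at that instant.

2024-03-02 02:15 WYN

Query: 2024-03-01 18:45 UTC
Rule 4/4 (WYN, +07:30): 2023-10-25 06:11 UTC ≤ query < +∞
18·60 + 45 + 450 = 1575 min
1575 = 1·1440 + 135; 135 = 2·60 + 15 → 02:15, 2024-03-01 + 1 day = 2024-03-02
→ 2024-03-02 02:15 WYN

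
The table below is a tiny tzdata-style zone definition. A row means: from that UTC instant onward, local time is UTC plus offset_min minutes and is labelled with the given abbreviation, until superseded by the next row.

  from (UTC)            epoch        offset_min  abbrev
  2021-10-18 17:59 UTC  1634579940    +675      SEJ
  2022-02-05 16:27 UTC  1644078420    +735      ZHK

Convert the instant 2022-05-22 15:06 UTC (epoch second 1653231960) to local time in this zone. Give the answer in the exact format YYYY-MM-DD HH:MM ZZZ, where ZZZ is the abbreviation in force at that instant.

2022-05-23 03:21 ZHK

Query: 2022-05-22 15:06 UTC
Rule 2/2 (ZHK, +12:15): 2022-02-05 16:27 UTC ≤ query < +∞
15·60 + 6 + 735 = 1641 min
1641 = 1·1440 + 201; 201 = 3·60 + 21 → 03:21, 2022-05-22 + 1 day = 2022-05-23
→ 2022-05-23 03:21 ZHK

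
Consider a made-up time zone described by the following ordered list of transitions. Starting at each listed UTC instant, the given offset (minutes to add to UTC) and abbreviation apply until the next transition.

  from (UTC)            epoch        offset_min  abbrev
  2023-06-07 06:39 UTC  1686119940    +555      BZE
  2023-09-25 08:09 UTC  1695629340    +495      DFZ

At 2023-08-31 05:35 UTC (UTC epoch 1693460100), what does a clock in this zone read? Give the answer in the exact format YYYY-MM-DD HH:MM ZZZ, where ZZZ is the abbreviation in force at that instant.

Query: 2023-08-31 05:35 UTC
Rule 1/2 (BZE, +09:15): 2023-06-07 06:39 UTC ≤ query < 2023-09-25 08:09 UTC
5·60 + 35 + 555 = 890 min
890 = 0·1440 + 890; 890 = 14·60 + 50 → 14:50, same day
→ 2023-08-31 14:50 BZE

2023-08-31 14:50 BZE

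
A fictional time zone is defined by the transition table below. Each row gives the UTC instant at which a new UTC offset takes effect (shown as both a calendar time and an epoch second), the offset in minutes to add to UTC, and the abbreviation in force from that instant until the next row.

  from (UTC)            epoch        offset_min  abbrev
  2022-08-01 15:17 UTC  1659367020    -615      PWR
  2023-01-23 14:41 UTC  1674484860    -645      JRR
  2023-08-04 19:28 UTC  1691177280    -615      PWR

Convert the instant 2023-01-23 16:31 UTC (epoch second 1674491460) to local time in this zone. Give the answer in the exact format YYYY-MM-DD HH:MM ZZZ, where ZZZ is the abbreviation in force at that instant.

Query: 2023-01-23 16:31 UTC
Rule 2/3 (JRR, -10:45): 2023-01-23 14:41 UTC ≤ query < 2023-08-04 19:28 UTC
16·60 + 31 - 645 = 346 min
346 = 0·1440 + 346; 346 = 5·60 + 46 → 05:46, same day
→ 2023-01-23 05:46 JRR

2023-01-23 05:46 JRR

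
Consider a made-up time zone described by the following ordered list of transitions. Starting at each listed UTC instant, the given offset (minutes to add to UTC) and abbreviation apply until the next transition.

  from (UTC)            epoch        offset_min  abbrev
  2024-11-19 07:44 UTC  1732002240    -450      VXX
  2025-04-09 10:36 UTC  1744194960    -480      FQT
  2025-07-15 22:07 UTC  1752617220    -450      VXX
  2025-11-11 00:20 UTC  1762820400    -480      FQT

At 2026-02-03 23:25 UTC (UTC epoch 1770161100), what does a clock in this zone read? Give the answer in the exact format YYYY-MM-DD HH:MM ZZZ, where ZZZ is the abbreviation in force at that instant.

Query: 2026-02-03 23:25 UTC
Rule 4/4 (FQT, -08:00): 2025-11-11 00:20 UTC ≤ query < +∞
23·60 + 25 - 480 = 925 min
925 = 0·1440 + 925; 925 = 15·60 + 25 → 15:25, same day
→ 2026-02-03 15:25 FQT

2026-02-03 15:25 FQT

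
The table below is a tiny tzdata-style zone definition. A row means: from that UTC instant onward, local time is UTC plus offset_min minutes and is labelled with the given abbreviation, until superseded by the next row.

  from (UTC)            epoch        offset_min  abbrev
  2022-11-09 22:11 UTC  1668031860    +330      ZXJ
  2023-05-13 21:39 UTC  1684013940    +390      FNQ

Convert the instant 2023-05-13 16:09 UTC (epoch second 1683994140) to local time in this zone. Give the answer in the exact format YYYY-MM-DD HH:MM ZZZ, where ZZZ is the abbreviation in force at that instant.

Query: 2023-05-13 16:09 UTC
Rule 1/2 (ZXJ, +05:30): 2022-11-09 22:11 UTC ≤ query < 2023-05-13 21:39 UTC
16·60 + 9 + 330 = 1299 min
1299 = 0·1440 + 1299; 1299 = 21·60 + 39 → 21:39, same day
→ 2023-05-13 21:39 ZXJ

2023-05-13 21:39 ZXJ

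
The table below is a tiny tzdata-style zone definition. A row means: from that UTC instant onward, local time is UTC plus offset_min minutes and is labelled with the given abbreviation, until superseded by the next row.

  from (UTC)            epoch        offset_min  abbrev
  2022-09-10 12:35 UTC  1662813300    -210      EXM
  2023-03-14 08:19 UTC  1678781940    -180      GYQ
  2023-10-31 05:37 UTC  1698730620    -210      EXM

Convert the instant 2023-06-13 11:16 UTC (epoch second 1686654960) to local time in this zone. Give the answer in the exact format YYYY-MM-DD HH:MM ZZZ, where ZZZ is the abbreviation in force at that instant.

2023-06-13 08:16 GYQ

Query: 2023-06-13 11:16 UTC
Rule 2/3 (GYQ, -03:00): 2023-03-14 08:19 UTC ≤ query < 2023-10-31 05:37 UTC
11·60 + 16 - 180 = 496 min
496 = 0·1440 + 496; 496 = 8·60 + 16 → 08:16, same day
→ 2023-06-13 08:16 GYQ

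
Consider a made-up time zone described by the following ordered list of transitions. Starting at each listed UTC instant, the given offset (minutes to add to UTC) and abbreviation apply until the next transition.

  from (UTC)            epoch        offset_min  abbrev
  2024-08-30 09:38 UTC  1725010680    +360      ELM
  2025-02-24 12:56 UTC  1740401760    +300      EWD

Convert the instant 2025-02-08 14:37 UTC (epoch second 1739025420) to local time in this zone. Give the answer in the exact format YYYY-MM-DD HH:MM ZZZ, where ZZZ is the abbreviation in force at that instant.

2025-02-08 20:37 ELM

Query: 2025-02-08 14:37 UTC
Rule 1/2 (ELM, +06:00): 2024-08-30 09:38 UTC ≤ query < 2025-02-24 12:56 UTC
14·60 + 37 + 360 = 1237 min
1237 = 0·1440 + 1237; 1237 = 20·60 + 37 → 20:37, same day
→ 2025-02-08 20:37 ELM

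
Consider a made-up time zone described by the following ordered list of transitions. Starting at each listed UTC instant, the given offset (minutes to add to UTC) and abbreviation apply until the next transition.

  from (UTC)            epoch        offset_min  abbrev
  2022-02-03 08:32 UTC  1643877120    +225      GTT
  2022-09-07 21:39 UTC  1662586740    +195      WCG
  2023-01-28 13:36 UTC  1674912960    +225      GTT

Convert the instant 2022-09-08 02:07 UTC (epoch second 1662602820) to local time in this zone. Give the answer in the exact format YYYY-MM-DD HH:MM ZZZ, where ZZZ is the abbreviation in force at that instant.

2022-09-08 05:22 WCG

Query: 2022-09-08 02:07 UTC
Rule 2/3 (WCG, +03:15): 2022-09-07 21:39 UTC ≤ query < 2023-01-28 13:36 UTC
2·60 + 7 + 195 = 322 min
322 = 0·1440 + 322; 322 = 5·60 + 22 → 05:22, same day
→ 2022-09-08 05:22 WCG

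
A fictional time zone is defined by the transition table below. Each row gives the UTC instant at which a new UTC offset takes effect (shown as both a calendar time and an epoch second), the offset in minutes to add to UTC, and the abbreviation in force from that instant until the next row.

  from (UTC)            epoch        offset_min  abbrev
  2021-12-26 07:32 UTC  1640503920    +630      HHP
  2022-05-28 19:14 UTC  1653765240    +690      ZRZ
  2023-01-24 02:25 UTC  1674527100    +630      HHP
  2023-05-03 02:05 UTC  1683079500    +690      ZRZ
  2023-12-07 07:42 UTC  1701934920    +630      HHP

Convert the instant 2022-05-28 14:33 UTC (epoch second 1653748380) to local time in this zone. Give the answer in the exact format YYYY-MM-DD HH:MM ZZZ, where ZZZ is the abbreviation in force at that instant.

Query: 2022-05-28 14:33 UTC
Rule 1/5 (HHP, +10:30): 2021-12-26 07:32 UTC ≤ query < 2022-05-28 19:14 UTC
14·60 + 33 + 630 = 1503 min
1503 = 1·1440 + 63; 63 = 1·60 + 3 → 01:03, 2022-05-28 + 1 day = 2022-05-29
→ 2022-05-29 01:03 HHP

2022-05-29 01:03 HHP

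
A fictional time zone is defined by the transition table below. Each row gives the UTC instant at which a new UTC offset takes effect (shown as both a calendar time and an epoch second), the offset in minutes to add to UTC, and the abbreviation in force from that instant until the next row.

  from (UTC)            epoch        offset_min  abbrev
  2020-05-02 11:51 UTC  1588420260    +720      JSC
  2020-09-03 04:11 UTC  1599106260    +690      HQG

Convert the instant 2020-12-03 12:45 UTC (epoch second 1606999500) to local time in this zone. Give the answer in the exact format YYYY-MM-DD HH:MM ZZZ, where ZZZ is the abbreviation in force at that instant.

Query: 2020-12-03 12:45 UTC
Rule 2/2 (HQG, +11:30): 2020-09-03 04:11 UTC ≤ query < +∞
12·60 + 45 + 690 = 1455 min
1455 = 1·1440 + 15; 15 = 0·60 + 15 → 00:15, 2020-12-03 + 1 day = 2020-12-04
→ 2020-12-04 00:15 HQG

2020-12-04 00:15 HQG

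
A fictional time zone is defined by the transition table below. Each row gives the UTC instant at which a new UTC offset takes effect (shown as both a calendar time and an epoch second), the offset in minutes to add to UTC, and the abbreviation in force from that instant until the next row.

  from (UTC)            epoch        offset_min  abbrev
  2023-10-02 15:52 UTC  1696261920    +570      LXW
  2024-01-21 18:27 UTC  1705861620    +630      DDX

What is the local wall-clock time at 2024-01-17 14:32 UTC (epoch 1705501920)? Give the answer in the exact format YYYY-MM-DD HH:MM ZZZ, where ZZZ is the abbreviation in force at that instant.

2024-01-18 00:02 LXW

Query: 2024-01-17 14:32 UTC
Rule 1/2 (LXW, +09:30): 2023-10-02 15:52 UTC ≤ query < 2024-01-21 18:27 UTC
14·60 + 32 + 570 = 1442 min
1442 = 1·1440 + 2; 2 = 0·60 + 2 → 00:02, 2024-01-17 + 1 day = 2024-01-18
→ 2024-01-18 00:02 LXW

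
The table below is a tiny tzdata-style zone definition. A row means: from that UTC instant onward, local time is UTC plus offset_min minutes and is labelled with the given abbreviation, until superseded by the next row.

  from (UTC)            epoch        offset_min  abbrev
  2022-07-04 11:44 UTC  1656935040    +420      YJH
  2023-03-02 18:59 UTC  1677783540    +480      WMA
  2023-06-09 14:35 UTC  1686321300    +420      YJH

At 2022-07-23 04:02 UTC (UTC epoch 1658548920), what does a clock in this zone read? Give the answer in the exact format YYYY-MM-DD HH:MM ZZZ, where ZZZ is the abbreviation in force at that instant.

Query: 2022-07-23 04:02 UTC
Rule 1/3 (YJH, +07:00): 2022-07-04 11:44 UTC ≤ query < 2023-03-02 18:59 UTC
4·60 + 2 + 420 = 662 min
662 = 0·1440 + 662; 662 = 11·60 + 2 → 11:02, same day
→ 2022-07-23 11:02 YJH

2022-07-23 11:02 YJH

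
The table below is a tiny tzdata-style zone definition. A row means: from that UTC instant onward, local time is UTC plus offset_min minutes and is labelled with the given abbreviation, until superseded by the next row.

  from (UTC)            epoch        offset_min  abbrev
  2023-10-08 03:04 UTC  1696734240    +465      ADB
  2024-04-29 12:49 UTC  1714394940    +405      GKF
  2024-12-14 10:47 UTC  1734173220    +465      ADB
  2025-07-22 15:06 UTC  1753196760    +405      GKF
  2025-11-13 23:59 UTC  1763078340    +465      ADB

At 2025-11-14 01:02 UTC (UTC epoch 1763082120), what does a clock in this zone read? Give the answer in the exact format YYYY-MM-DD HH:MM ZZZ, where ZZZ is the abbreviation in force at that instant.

Query: 2025-11-14 01:02 UTC
Rule 5/5 (ADB, +07:45): 2025-11-13 23:59 UTC ≤ query < +∞
1·60 + 2 + 465 = 527 min
527 = 0·1440 + 527; 527 = 8·60 + 47 → 08:47, same day
→ 2025-11-14 08:47 ADB

2025-11-14 08:47 ADB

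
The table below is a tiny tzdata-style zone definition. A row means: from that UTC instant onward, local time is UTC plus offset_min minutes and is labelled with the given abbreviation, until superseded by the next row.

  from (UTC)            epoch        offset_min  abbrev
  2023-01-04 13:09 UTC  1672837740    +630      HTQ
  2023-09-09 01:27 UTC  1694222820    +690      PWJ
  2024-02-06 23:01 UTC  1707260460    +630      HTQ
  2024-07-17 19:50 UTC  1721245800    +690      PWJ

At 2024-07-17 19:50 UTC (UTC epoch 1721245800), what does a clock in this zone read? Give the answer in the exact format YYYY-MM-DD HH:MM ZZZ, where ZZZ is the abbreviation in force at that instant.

Query: 2024-07-17 19:50 UTC
Rule 4/4 (PWJ, +11:30): 2024-07-17 19:50 UTC ≤ query < +∞
19·60 + 50 + 690 = 1880 min
1880 = 1·1440 + 440; 440 = 7·60 + 20 → 07:20, 2024-07-17 + 1 day = 2024-07-18
→ 2024-07-18 07:20 PWJ

2024-07-18 07:20 PWJ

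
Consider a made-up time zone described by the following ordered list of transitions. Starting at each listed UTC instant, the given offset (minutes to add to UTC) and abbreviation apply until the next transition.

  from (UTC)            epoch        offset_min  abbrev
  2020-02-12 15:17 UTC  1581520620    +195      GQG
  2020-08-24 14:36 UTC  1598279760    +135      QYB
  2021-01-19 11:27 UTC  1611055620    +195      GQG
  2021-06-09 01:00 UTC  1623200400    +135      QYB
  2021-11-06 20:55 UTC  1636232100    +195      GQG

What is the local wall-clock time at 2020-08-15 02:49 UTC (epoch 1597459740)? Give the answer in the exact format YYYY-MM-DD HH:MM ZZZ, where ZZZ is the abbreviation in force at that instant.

Query: 2020-08-15 02:49 UTC
Rule 1/5 (GQG, +03:15): 2020-02-12 15:17 UTC ≤ query < 2020-08-24 14:36 UTC
2·60 + 49 + 195 = 364 min
364 = 0·1440 + 364; 364 = 6·60 + 4 → 06:04, same day
→ 2020-08-15 06:04 GQG

2020-08-15 06:04 GQG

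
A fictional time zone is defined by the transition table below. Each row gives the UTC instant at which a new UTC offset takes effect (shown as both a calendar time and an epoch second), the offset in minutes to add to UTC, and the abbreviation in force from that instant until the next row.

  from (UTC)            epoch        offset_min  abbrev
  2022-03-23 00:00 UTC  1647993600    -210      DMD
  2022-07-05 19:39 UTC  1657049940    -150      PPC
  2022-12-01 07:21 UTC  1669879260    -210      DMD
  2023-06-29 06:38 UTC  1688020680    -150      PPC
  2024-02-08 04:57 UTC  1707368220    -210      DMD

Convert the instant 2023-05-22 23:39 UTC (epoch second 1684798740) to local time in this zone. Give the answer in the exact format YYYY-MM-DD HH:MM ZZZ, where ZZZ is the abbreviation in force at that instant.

2023-05-22 20:09 DMD

Query: 2023-05-22 23:39 UTC
Rule 3/5 (DMD, -03:30): 2022-12-01 07:21 UTC ≤ query < 2023-06-29 06:38 UTC
23·60 + 39 - 210 = 1209 min
1209 = 0·1440 + 1209; 1209 = 20·60 + 9 → 20:09, same day
→ 2023-05-22 20:09 DMD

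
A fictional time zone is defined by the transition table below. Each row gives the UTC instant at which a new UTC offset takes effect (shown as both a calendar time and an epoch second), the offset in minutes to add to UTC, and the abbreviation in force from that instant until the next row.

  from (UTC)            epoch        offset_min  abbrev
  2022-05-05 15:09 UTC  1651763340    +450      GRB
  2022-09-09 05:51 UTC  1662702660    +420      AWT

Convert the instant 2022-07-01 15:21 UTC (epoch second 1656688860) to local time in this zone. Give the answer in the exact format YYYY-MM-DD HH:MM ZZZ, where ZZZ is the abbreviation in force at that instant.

2022-07-01 22:51 GRB

Query: 2022-07-01 15:21 UTC
Rule 1/2 (GRB, +07:30): 2022-05-05 15:09 UTC ≤ query < 2022-09-09 05:51 UTC
15·60 + 21 + 450 = 1371 min
1371 = 0·1440 + 1371; 1371 = 22·60 + 51 → 22:51, same day
→ 2022-07-01 22:51 GRB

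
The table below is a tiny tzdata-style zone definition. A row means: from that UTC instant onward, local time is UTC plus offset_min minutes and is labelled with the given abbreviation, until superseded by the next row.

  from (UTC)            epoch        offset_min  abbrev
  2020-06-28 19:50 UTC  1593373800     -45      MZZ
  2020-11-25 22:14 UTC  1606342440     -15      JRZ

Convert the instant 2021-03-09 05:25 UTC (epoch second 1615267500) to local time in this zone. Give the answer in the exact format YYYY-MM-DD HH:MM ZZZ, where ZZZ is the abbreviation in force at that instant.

Query: 2021-03-09 05:25 UTC
Rule 2/2 (JRZ, -00:15): 2020-11-25 22:14 UTC ≤ query < +∞
5·60 + 25 - 15 = 310 min
310 = 0·1440 + 310; 310 = 5·60 + 10 → 05:10, same day
→ 2021-03-09 05:10 JRZ

2021-03-09 05:10 JRZ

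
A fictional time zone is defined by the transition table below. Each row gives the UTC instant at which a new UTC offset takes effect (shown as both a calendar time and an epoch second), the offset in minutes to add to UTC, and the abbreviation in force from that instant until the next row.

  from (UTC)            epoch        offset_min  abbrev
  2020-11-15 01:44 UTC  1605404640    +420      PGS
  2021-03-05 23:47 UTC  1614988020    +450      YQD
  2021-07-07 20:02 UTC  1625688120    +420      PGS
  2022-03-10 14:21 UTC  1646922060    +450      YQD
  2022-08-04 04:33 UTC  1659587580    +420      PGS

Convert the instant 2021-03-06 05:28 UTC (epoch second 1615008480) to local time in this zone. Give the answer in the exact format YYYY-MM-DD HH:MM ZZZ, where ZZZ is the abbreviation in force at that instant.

Query: 2021-03-06 05:28 UTC
Rule 2/5 (YQD, +07:30): 2021-03-05 23:47 UTC ≤ query < 2021-07-07 20:02 UTC
5·60 + 28 + 450 = 778 min
778 = 0·1440 + 778; 778 = 12·60 + 58 → 12:58, same day
→ 2021-03-06 12:58 YQD

2021-03-06 12:58 YQD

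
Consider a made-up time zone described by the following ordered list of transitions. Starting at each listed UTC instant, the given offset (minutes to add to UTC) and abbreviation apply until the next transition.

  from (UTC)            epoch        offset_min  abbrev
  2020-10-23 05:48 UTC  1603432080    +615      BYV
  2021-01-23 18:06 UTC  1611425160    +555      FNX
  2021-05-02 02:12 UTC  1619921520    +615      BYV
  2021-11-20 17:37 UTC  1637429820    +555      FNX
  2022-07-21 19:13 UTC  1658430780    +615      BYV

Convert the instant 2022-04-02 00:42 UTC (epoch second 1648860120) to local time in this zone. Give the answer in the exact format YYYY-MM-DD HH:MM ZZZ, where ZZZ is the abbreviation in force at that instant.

Query: 2022-04-02 00:42 UTC
Rule 4/5 (FNX, +09:15): 2021-11-20 17:37 UTC ≤ query < 2022-07-21 19:13 UTC
0·60 + 42 + 555 = 597 min
597 = 0·1440 + 597; 597 = 9·60 + 57 → 09:57, same day
→ 2022-04-02 09:57 FNX

2022-04-02 09:57 FNX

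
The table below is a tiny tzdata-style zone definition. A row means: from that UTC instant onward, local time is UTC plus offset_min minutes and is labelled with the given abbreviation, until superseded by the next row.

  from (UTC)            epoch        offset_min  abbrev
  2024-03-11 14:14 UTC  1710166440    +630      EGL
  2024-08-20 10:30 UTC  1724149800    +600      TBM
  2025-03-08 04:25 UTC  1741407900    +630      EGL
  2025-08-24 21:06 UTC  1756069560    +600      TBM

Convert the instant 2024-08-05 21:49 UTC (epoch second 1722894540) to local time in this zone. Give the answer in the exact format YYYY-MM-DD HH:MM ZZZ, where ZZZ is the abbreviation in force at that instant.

2024-08-06 08:19 EGL

Query: 2024-08-05 21:49 UTC
Rule 1/4 (EGL, +10:30): 2024-03-11 14:14 UTC ≤ query < 2024-08-20 10:30 UTC
21·60 + 49 + 630 = 1939 min
1939 = 1·1440 + 499; 499 = 8·60 + 19 → 08:19, 2024-08-05 + 1 day = 2024-08-06
→ 2024-08-06 08:19 EGL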